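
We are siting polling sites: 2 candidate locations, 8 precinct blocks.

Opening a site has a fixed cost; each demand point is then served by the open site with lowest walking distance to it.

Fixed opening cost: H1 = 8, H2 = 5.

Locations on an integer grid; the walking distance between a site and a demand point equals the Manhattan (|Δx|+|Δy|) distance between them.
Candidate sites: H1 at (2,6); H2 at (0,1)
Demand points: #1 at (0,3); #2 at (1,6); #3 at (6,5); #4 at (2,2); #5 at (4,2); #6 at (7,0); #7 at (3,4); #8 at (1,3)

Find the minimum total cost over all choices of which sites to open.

43

Open {H1, H2}: assign each demand point to its cheapest open site.
  #1→H2 2, #2→H1 1, #3→H1 5, #4→H2 3, #5→H2 5, #6→H2 8, #7→H1 3, #8→H2 3
  walking distance 30, fixed 13 → total 43.
Compare {H1}: walking distance 39 + fixed 8 = 47.
Compare {H2}: walking distance 43 + fixed 5 = 48.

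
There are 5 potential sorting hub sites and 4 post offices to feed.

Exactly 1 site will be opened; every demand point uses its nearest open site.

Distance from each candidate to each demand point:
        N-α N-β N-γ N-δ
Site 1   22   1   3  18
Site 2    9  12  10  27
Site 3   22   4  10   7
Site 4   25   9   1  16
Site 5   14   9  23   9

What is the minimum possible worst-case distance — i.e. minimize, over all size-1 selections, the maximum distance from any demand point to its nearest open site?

Open {Site 1}.
  Farthest demand point is N-α at distance 22 (to Site 1); all others are ≤ 22.
With {Site 3} the worst case is 22.
With {Site 5} the worst case is 23.
No size-1 selection achieves below 22.

22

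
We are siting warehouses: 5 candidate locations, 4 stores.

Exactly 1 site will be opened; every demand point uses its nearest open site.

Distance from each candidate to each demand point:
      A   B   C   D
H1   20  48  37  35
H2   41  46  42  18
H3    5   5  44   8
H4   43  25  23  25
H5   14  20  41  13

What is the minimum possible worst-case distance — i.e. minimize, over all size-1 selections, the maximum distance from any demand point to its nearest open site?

41

Open {H5}.
  Farthest demand point is C at distance 41 (to H5); all others are ≤ 41.
With {H4} the worst case is 43.
With {H3} the worst case is 44.
No size-1 selection achieves below 41.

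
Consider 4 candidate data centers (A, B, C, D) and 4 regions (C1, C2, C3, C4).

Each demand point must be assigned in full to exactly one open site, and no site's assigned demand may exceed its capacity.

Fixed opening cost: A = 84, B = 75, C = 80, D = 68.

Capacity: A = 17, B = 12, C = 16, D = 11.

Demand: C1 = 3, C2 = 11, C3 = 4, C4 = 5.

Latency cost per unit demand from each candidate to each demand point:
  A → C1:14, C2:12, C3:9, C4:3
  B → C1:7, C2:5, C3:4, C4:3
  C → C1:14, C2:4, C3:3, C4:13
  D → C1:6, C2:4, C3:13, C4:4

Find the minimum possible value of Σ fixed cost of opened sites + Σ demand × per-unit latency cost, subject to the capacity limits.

239

Open {B, D}; cheapest assignment that respects the capacities:
  B (cap 12, load 12): C1, C3, C4 — cost 3×7 + 4×4 + 5×3 = 52
  D (cap 11, load 11): C2 — cost 11×4 = 44
  Shipping 96, fixed 143 → total 239.
  Any other capacity-feasible assignment to {B, D} ships for at least 96.
Compare {C, D}: its best feasible assignment gives total 242.
Compare {B, C}: its best feasible assignment gives total 247.
Every other set of open sites that can feasibly serve all demand totals ≥ 242 even under its best assignment. Minimum: 239.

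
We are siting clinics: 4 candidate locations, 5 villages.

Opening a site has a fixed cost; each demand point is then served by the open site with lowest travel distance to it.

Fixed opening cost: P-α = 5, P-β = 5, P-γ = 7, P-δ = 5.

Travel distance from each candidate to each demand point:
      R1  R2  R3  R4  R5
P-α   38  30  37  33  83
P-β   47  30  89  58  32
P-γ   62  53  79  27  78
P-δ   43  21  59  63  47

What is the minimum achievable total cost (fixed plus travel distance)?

176

Open {P-α, P-β, P-δ}: assign each demand point to its cheapest open site.
  R1→P-α 38, R2→P-δ 21, R3→P-α 37, R4→P-α 33, R5→P-β 32
  travel distance 161, fixed 15 → total 176.
Compare {P-α, P-β, P-γ, P-δ}: travel distance 155 + fixed 22 = 177.
Compare {P-α, P-β}: travel distance 170 + fixed 10 = 180.
Compare {P-α, P-β, P-γ}: travel distance 164 + fixed 17 = 181.
All other subsets cost ≥ 177. Minimum total cost: 176.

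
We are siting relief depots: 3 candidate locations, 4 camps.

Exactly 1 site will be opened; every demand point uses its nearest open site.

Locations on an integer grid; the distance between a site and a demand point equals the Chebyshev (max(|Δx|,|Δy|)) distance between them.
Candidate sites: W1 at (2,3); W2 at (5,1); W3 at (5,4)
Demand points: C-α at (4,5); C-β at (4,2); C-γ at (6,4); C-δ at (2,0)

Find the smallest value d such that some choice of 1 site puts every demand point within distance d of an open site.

Open {W1}.
  Farthest demand point is C-γ at distance 4 (to W1); all others are ≤ 4.
With {W2} the worst case is 4.
With {W3} the worst case is 4.
No size-1 selection achieves below 4.

4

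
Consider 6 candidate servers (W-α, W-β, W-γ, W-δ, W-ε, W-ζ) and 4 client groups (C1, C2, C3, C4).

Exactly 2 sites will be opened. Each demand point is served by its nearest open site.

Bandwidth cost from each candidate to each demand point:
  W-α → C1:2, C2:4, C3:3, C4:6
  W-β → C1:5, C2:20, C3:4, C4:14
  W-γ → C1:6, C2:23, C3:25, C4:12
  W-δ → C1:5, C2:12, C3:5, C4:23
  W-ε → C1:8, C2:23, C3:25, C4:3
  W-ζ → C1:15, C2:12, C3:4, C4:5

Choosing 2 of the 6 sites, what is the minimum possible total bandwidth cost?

12

Open {W-α, W-ε}.
  C1→W-α 2, C2→W-α 4, C3→W-α 3, C4→W-ε 3  ⇒ total 12.
Compare {W-α, W-ζ}: total 14.
Compare {W-α, W-β}: total 15.
No size-2 selection does better; minimum is 12.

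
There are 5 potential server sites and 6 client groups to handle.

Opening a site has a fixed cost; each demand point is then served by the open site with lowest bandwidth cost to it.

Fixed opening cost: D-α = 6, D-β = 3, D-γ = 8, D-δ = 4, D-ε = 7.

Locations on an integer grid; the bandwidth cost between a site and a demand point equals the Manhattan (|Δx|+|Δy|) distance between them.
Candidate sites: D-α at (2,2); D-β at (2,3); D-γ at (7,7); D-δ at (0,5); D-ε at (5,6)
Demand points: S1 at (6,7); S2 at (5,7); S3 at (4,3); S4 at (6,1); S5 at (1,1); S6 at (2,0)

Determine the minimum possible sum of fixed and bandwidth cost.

27

Open {D-β, D-ε}: assign each demand point to its cheapest open site.
  S1→D-ε 2, S2→D-ε 1, S3→D-β 2, S4→D-β 6, S5→D-β 3, S6→D-β 3
  bandwidth cost 17, fixed 10 → total 27.
Compare {D-α, D-ε}: bandwidth cost 15 + fixed 13 = 28.
Compare {D-β, D-γ}: bandwidth cost 17 + fixed 11 = 28.
Compare {D-α, D-γ}: bandwidth cost 15 + fixed 14 = 29.
All other subsets cost ≥ 28. Minimum total cost: 27.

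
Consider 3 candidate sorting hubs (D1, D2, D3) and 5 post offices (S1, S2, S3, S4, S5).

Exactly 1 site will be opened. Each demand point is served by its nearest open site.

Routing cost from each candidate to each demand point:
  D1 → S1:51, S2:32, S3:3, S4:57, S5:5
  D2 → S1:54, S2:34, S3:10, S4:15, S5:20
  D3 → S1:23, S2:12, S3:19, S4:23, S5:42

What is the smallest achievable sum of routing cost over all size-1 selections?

119

Open {D3}.
  S1→D3 23, S2→D3 12, S3→D3 19, S4→D3 23, S5→D3 42  ⇒ total 119.
Compare {D2}: total 133.
Compare {D1}: total 148.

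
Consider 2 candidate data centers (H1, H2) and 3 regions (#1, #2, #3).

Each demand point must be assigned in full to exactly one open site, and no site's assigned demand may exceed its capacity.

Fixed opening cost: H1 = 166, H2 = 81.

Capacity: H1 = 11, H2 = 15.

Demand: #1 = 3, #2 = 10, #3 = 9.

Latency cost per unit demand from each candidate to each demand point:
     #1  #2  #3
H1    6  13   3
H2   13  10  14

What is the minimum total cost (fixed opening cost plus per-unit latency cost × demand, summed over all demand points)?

Open {H1, H2}; cheapest assignment that respects the capacities:
  H1 (cap 11, load 9): #3 — cost 9×3 = 27
  H2 (cap 15, load 13): #1, #2 — cost 3×13 + 10×10 = 139
  Shipping 166, fixed 247 → total 413.
  Any other capacity-feasible assignment to {H1, H2} ships for at least 166.
Total demand is 22 and no other set of sites has combined capacity ≥ 22, so {H1, H2} is the only feasible choice of open sites. Minimum: 413.

413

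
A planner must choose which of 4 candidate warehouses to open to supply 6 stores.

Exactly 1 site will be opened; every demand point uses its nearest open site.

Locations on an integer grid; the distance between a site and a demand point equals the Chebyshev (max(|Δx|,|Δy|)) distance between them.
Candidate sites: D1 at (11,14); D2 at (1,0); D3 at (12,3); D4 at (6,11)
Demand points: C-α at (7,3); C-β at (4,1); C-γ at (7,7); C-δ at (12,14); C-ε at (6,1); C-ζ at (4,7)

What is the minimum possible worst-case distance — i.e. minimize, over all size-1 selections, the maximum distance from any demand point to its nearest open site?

Open {D4}.
  Farthest demand point is C-β at distance 10 (to D4); all others are ≤ 10.
With {D3} the worst case is 11.
With {D1} the worst case is 13.
No size-1 selection achieves below 10.

10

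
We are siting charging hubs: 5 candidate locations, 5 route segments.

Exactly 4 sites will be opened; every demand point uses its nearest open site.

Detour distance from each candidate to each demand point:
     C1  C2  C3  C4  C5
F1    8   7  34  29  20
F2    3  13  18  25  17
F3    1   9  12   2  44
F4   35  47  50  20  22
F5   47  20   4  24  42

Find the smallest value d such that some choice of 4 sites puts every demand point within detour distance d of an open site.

17

Open {F1, F2, F3, F4}.
  Farthest demand point is C5 at detour distance 17 (to F2); all others are ≤ 17.
With {F1, F2, F3, F5} the worst case is 17.
With {F2, F3, F4, F5} the worst case is 17.
No size-4 selection achieves below 17.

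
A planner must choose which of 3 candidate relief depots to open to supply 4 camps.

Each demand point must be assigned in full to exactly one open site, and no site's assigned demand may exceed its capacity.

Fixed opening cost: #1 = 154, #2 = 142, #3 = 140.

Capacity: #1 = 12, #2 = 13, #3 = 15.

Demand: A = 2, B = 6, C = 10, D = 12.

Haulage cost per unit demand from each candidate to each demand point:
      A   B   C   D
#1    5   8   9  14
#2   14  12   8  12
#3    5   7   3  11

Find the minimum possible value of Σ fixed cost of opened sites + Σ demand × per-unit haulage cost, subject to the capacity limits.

668

Open {#1, #2, #3}; cheapest assignment that respects the capacities:
  #1 (cap 12, load 8): A, B — cost 2×5 + 6×8 = 58
  #2 (cap 13, load 12): D — cost 12×12 = 144
  #3 (cap 15, load 10): C — cost 10×3 = 30
  Shipping 232, fixed 436 → total 668.
  Any other capacity-feasible assignment to {#1, #2, #3} ships for at least 232.
Total demand is 30 and no other set of sites has combined capacity ≥ 30, so {#1, #2, #3} is the only feasible choice of open sites. Minimum: 668.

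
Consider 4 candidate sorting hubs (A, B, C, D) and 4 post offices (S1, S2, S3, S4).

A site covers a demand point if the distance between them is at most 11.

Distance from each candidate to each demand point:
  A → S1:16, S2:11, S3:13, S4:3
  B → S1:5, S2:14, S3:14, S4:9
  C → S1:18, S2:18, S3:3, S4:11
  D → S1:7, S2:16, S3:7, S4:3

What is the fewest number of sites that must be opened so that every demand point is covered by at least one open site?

2

Coverage sets (demand points within 11 of each site):
  A: {S2, S4}
  B: {S1, S4}
  C: {S3, S4}
  D: {S1, S3, S4}
No single site covers all 4 demand points.
But {A, D} covers everything, so the minimum is 2.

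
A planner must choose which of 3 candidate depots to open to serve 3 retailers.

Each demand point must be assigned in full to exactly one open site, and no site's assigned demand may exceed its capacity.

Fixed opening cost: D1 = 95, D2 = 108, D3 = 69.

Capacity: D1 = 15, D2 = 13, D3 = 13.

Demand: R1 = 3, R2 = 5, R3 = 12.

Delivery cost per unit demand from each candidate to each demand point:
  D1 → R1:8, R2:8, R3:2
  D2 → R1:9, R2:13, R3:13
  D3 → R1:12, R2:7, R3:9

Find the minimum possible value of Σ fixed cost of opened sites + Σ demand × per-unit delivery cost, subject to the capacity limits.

Open {D1, D3}; cheapest assignment that respects the capacities:
  D1 (cap 15, load 15): R1, R3 — cost 3×8 + 12×2 = 48
  D3 (cap 13, load 5): R2 — cost 5×7 = 35
  Shipping 83, fixed 164 → total 247.
  Any other capacity-feasible assignment to {D1, D3} ships for at least 83.
Compare {D1, D2}: its best feasible assignment gives total 316.
Compare {D1, D2, D3}: its best feasible assignment gives total 355.
Every other set of open sites that can feasibly serve all demand totals ≥ 316 even under its best assignment. Minimum: 247.

247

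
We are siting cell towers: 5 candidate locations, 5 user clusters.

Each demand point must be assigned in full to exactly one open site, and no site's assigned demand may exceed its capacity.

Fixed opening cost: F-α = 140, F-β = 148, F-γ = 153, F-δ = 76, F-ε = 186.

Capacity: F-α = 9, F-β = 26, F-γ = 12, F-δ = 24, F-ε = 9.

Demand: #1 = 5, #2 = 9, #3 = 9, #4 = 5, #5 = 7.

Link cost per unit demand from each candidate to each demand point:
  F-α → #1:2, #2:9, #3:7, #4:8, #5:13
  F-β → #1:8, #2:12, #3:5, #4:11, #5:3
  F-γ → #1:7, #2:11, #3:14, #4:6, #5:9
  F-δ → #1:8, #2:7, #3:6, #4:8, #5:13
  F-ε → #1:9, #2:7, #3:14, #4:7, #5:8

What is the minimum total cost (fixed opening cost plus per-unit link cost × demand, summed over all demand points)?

Open {F-β, F-δ}; cheapest assignment that respects the capacities:
  F-β (cap 26, load 21): #1, #3, #5 — cost 5×8 + 9×5 + 7×3 = 106
  F-δ (cap 24, load 14): #2, #4 — cost 9×7 + 5×8 = 103
  Shipping 209, fixed 224 → total 433.
  Any other capacity-feasible assignment to {F-β, F-δ} ships for at least 209.
Compare {F-γ, F-δ}: its best feasible assignment gives total 479.
Compare {F-α, F-β}: its best feasible assignment gives total 530.
Every other set of open sites that can feasibly serve all demand totals ≥ 479 even under its best assignment. Minimum: 433.

433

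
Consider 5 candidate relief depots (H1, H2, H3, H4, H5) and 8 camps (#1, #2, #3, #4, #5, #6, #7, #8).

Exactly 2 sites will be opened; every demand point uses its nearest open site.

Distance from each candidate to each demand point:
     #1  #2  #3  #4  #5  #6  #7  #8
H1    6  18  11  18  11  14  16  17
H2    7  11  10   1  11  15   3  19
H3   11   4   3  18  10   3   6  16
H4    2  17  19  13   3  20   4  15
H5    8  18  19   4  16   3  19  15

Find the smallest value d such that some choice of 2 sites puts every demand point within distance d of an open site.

15

Open {H2, H4}.
  Farthest demand point is #6 at distance 15 (to H2); all others are ≤ 15.
With {H2, H5} the worst case is 15.
With {H3, H4} the worst case is 15.
No size-2 selection achieves below 15.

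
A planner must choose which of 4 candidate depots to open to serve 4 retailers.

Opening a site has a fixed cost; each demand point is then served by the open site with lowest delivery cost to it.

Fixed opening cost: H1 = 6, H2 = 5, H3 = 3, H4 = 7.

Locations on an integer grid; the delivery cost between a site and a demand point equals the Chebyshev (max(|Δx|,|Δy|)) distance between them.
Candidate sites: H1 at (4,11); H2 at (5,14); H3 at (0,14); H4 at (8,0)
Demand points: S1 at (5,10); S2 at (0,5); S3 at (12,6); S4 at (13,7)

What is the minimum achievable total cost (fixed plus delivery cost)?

Open {H1}: assign each demand point to its cheapest open site.
  S1→H1 1, S2→H1 6, S3→H1 8, S4→H1 9
  delivery cost 24, fixed 6 → total 30.
Compare {H1, H3}: delivery cost 24 + fixed 9 = 33.
Compare {H1, H4}: delivery cost 20 + fixed 13 = 33.
Compare {H2}: delivery cost 29 + fixed 5 = 34.
All other subsets cost ≥ 33. Minimum total cost: 30.

30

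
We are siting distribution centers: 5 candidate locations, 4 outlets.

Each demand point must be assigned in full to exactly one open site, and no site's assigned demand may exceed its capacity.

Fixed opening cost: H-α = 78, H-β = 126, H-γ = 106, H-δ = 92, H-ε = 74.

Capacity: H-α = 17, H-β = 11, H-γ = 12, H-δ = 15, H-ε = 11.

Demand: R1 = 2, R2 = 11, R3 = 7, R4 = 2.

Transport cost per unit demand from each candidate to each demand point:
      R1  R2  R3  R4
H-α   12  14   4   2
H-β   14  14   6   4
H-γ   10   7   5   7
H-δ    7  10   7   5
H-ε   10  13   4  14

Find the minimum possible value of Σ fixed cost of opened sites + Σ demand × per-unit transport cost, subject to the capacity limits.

Open {H-α, H-γ}; cheapest assignment that respects the capacities:
  H-α (cap 17, load 11): R1, R3, R4 — cost 2×12 + 7×4 + 2×2 = 56
  H-γ (cap 12, load 11): R2 — cost 11×7 = 77
  Shipping 133, fixed 184 → total 317.
  Any other capacity-feasible assignment to {H-α, H-γ} ships for at least 133.
Compare {H-α, H-δ}: its best feasible assignment gives total 326.
Compare {H-δ, H-ε}: its best feasible assignment gives total 328.
Every other set of open sites that can feasibly serve all demand totals ≥ 326 even under its best assignment. Minimum: 317.

317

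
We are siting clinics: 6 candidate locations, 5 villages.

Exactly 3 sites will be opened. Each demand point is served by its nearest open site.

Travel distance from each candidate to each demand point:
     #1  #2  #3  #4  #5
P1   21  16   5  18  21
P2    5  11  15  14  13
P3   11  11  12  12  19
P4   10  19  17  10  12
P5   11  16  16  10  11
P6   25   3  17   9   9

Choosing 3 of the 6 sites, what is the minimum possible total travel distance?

Open {P1, P2, P6}.
  #1→P2 5, #2→P6 3, #3→P1 5, #4→P6 9, #5→P6 9  ⇒ total 31.
Compare {P1, P4, P6}: total 36.
Compare {P1, P3, P6}: total 37.
No size-3 selection does better; minimum is 31.

31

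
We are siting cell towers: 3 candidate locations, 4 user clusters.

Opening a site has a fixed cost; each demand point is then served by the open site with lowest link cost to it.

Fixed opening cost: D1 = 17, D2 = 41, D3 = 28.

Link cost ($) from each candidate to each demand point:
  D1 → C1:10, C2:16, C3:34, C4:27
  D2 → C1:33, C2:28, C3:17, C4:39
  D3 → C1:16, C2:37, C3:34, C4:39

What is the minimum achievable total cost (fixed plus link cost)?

104

Open {D1}: assign each demand point to its cheapest open site.
  C1→D1 10, C2→D1 16, C3→D1 34, C4→D1 27
  link cost 87, fixed 17 → total 104.
Compare {D1, D2}: link cost 70 + fixed 58 = 128.
Compare {D1, D3}: link cost 87 + fixed 45 = 132.
Compare {D3}: link cost 126 + fixed 28 = 154.
All other subsets cost ≥ 128. Minimum total cost: 104.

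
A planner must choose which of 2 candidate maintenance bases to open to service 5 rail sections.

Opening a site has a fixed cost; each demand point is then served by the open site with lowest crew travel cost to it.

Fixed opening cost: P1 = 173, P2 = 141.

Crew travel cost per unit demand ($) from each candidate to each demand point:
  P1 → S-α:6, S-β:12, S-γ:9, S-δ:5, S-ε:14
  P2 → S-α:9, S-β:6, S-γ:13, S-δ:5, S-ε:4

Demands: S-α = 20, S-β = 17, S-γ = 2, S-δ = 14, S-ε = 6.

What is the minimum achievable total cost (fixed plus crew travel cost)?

Open {P2}: assign each demand point to its cheapest open site.
  S-α→P2 20×9=180, S-β→P2 17×6=102, S-γ→P2 2×13=26, S-δ→P2 14×5=70, S-ε→P2 6×4=24
  crew travel cost 402, fixed 141 → total 543.
Compare {P1, P2}: crew travel cost 334 + fixed 314 = 648.
Compare {P1}: crew travel cost 496 + fixed 173 = 669.

543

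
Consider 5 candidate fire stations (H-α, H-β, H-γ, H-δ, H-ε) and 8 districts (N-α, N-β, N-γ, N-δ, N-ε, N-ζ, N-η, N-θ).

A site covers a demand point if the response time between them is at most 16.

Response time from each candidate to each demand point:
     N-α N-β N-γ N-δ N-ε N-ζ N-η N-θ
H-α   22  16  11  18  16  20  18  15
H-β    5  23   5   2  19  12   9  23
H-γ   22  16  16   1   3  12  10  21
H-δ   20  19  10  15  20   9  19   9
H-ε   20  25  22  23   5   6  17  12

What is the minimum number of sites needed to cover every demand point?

Coverage sets (demand points within 16 of each site):
  H-α: {N-β, N-γ, N-ε, N-θ}
  H-β: {N-α, N-γ, N-δ, N-ζ, N-η}
  H-γ: {N-β, N-γ, N-δ, N-ε, N-ζ, N-η}
  H-δ: {N-γ, N-δ, N-ζ, N-θ}
  H-ε: {N-ε, N-ζ, N-θ}
No single site covers all 8 demand points.
But {H-α, H-β} covers everything, so the minimum is 2.

2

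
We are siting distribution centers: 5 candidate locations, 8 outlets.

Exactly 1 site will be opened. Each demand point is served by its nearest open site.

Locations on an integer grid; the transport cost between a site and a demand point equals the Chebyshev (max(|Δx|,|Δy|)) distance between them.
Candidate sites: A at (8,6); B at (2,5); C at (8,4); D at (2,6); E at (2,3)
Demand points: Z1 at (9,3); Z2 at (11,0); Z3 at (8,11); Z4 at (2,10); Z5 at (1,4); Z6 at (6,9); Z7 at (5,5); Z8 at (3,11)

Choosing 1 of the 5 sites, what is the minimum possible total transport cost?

38

Open {A}.
  Z1→A 3, Z2→A 6, Z3→A 5, Z4→A 6, Z5→A 7, Z6→A 3, Z7→A 3, Z8→A 5  ⇒ total 38.
Compare {C}: total 40.
Compare {D}: total 40.
No size-1 selection does better; minimum is 38.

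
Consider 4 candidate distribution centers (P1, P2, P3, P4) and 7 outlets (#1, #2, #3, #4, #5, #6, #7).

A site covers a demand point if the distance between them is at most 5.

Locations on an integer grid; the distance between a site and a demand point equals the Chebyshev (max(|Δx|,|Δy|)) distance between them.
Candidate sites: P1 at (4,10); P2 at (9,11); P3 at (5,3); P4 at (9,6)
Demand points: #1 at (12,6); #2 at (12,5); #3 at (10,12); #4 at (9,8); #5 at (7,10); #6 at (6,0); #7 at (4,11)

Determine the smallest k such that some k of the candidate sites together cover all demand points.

3

Coverage sets (demand points within 5 of each site):
  P1: {#4, #5, #7}
  P2: {#1, #3, #4, #5, #7}
  P3: {#4, #6}
  P4: {#1, #2, #4, #5, #7}
No 2 sites suffice: every size-2 union leaves at least one demand point uncovered.
But {P2, P3, P4} covers everything, so the minimum is 3.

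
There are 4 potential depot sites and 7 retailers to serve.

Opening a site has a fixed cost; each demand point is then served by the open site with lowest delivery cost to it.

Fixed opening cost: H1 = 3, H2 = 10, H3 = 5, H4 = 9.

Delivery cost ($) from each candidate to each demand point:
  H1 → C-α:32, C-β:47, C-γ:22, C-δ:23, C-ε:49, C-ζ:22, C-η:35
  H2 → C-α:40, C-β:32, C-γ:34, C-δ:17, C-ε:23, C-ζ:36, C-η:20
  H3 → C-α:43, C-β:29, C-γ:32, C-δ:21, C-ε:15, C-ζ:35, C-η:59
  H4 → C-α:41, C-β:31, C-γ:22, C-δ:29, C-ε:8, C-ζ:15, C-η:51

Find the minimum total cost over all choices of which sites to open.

167

Open {H1, H2, H4}: assign each demand point to its cheapest open site.
  C-α→H1 32, C-β→H4 31, C-γ→H1 22, C-δ→H2 17, C-ε→H4 8, C-ζ→H4 15, C-η→H2 20
  delivery cost 145, fixed 22 → total 167.
Compare {H1, H2, H3, H4}: delivery cost 143 + fixed 27 = 170.
Compare {H2, H4}: delivery cost 153 + fixed 19 = 172.
Compare {H1, H2, H3}: delivery cost 157 + fixed 18 = 175.
All other subsets cost ≥ 170. Minimum total cost: 167.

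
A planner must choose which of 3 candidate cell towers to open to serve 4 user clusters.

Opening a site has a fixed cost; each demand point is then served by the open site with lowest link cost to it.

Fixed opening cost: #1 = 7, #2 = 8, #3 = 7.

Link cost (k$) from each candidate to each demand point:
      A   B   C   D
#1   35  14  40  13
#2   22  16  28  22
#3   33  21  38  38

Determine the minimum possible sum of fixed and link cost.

92

Open {#1, #2}: assign each demand point to its cheapest open site.
  A→#2 22, B→#1 14, C→#2 28, D→#1 13
  link cost 77, fixed 15 → total 92.
Compare {#2}: link cost 88 + fixed 8 = 96.
Compare {#1, #2, #3}: link cost 77 + fixed 22 = 99.
Compare {#2, #3}: link cost 88 + fixed 15 = 103.
All other subsets cost ≥ 96. Minimum total cost: 92.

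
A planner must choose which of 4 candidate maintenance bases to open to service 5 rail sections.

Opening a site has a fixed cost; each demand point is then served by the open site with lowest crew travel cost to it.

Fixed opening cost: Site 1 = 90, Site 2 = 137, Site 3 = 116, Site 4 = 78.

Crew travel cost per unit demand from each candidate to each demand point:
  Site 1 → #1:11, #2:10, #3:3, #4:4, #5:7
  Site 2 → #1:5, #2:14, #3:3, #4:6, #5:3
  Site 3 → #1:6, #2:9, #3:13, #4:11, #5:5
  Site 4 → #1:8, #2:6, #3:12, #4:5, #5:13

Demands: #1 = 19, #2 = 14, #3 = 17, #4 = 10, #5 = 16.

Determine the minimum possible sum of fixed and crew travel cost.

Open {Site 2, Site 4}: assign each demand point to its cheapest open site.
  #1→Site 2 19×5=95, #2→Site 4 14×6=84, #3→Site 2 17×3=51, #4→Site 4 10×5=50, #5→Site 2 16×3=48
  crew travel cost 328, fixed 215 → total 543.
Compare {Site 2}: crew travel cost 450 + fixed 137 = 587.
Compare {Site 1, Site 2}: crew travel cost 374 + fixed 227 = 601.
Compare {Site 1, Site 4}: crew travel cost 439 + fixed 168 = 607.
All other subsets cost ≥ 587. Minimum total cost: 543.

543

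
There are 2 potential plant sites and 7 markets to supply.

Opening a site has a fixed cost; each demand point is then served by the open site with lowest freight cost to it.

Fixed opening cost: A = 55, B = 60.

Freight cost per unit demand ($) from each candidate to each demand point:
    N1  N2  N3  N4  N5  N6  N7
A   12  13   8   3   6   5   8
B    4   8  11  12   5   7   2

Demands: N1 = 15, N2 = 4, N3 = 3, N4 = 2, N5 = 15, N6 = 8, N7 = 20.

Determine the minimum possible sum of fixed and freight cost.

Open {B}: assign each demand point to its cheapest open site.
  N1→B 15×4=60, N2→B 4×8=32, N3→B 3×11=33, N4→B 2×12=24, N5→B 15×5=75, N6→B 8×7=56, N7→B 20×2=40
  freight cost 320, fixed 60 → total 380.
Compare {A, B}: freight cost 277 + fixed 115 = 392.
Compare {A}: freight cost 552 + fixed 55 = 607.

380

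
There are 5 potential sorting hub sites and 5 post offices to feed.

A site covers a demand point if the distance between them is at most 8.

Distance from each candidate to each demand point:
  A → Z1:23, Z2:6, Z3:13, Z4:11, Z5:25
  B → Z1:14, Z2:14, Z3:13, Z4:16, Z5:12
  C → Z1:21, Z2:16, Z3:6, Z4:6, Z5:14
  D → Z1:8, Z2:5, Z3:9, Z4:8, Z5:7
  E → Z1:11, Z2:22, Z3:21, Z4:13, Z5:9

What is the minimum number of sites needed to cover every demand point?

2

Coverage sets (demand points within 8 of each site):
  A: {Z2}
  B: {}
  C: {Z3, Z4}
  D: {Z1, Z2, Z4, Z5}
  E: {}
No single site covers all 5 demand points.
But {C, D} covers everything, so the minimum is 2.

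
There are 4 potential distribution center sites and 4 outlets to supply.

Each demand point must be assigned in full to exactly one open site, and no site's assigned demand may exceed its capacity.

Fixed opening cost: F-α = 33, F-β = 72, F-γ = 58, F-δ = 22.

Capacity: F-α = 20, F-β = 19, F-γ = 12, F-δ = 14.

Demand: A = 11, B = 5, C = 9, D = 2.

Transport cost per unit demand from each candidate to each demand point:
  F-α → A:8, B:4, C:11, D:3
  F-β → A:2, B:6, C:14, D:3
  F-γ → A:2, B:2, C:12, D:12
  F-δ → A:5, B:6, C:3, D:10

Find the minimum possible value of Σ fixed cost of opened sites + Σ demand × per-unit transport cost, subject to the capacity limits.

Open {F-β, F-δ}; cheapest assignment that respects the capacities:
  F-β (cap 19, load 18): A, B, D — cost 11×2 + 5×6 + 2×3 = 58
  F-δ (cap 14, load 9): C — cost 9×3 = 27
  Shipping 85, fixed 94 → total 179.
  Any other capacity-feasible assignment to {F-β, F-δ} ships for at least 85.
Compare {F-α, F-γ, F-δ}: its best feasible assignment gives total 188.
Compare {F-α, F-δ}: its best feasible assignment gives total 196.
Every other set of open sites that can feasibly serve all demand totals ≥ 188 even under its best assignment. Minimum: 179.

179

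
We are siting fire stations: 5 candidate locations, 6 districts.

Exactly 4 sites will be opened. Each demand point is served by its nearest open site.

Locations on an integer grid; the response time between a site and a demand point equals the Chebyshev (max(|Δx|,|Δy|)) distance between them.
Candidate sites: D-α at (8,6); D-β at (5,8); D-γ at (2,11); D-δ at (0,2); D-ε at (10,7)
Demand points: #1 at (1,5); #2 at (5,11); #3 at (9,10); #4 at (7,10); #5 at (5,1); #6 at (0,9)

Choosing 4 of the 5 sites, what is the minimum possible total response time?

18

Open {D-β, D-γ, D-δ, D-ε}.
  #1→D-δ 3, #2→D-β 3, #3→D-ε 3, #4→D-β 2, #5→D-δ 5, #6→D-γ 2  ⇒ total 18.
Compare {D-α, D-β, D-γ, D-δ}: total 19.
Compare {D-α, D-β, D-γ, D-ε}: total 19.
No size-4 selection does better; minimum is 18.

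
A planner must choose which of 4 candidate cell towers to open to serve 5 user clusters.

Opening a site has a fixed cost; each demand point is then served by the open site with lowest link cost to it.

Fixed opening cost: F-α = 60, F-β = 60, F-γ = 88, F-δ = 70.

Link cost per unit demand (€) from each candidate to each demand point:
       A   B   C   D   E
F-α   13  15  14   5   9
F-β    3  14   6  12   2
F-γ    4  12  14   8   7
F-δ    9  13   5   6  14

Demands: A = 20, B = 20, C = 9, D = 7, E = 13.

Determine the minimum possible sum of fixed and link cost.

Open {F-β, F-δ}: assign each demand point to its cheapest open site.
  A→F-β 20×3=60, B→F-δ 20×13=260, C→F-δ 9×5=45, D→F-δ 7×6=42, E→F-β 13×2=26
  link cost 433, fixed 130 → total 563.
Compare {F-β}: link cost 504 + fixed 60 = 564.
Compare {F-α, F-β}: link cost 455 + fixed 120 = 575.
Compare {F-β, F-γ}: link cost 436 + fixed 148 = 584.
All other subsets cost ≥ 564. Minimum total cost: 563.

563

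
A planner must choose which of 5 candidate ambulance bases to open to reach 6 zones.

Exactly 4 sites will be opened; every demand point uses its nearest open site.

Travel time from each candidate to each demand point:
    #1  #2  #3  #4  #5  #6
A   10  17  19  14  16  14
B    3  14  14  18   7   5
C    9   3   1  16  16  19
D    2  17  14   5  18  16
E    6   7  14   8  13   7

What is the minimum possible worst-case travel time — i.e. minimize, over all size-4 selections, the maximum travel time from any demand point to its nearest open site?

Open {A, B, C, D}.
  Farthest demand point is #5 at travel time 7 (to B); all others are ≤ 7.
With {B, C, D, E} the worst case is 7.
With {A, B, C, E} the worst case is 8.
No size-4 selection achieves below 7.

7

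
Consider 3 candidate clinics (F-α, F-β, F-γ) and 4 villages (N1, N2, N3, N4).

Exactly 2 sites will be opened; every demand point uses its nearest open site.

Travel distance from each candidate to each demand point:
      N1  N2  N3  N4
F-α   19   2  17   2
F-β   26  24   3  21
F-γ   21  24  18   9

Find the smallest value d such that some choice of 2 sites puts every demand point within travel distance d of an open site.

Open {F-α, F-β}.
  Farthest demand point is N1 at travel distance 19 (to F-α); all others are ≤ 19.
With {F-α, F-γ} the worst case is 19.
With {F-β, F-γ} the worst case is 24.
No size-2 selection achieves below 19.

19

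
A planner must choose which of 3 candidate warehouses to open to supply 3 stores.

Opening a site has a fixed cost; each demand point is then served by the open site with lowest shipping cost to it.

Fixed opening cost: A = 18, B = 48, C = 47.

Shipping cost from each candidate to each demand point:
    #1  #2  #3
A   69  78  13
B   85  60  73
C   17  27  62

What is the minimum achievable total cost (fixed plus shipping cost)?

122

Open {A, C}: assign each demand point to its cheapest open site.
  #1→C 17, #2→C 27, #3→A 13
  shipping cost 57, fixed 65 → total 122.
Compare {C}: shipping cost 106 + fixed 47 = 153.
Compare {A, B, C}: shipping cost 57 + fixed 113 = 170.
Compare {A}: shipping cost 160 + fixed 18 = 178.
All other subsets cost ≥ 153. Minimum total cost: 122.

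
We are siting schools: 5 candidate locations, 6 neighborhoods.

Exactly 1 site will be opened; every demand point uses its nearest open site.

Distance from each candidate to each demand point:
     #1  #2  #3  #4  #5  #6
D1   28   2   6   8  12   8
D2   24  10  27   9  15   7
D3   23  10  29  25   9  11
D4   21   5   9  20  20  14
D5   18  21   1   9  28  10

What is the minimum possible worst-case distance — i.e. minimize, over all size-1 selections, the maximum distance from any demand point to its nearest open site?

Open {D4}.
  Farthest demand point is #1 at distance 21 (to D4); all others are ≤ 21.
With {D2} the worst case is 27.
With {D1} the worst case is 28.
No size-1 selection achieves below 21.

21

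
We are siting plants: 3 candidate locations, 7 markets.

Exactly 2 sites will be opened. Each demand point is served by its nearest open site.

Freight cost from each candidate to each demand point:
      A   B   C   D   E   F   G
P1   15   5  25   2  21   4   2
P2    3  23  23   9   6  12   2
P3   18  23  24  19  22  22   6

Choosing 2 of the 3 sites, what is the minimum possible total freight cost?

Open {P1, P2}.
  A→P2 3, B→P1 5, C→P2 23, D→P1 2, E→P2 6, F→P1 4, G→P1 2  ⇒ total 45.
Compare {P1, P3}: total 73.
Compare {P2, P3}: total 78.

45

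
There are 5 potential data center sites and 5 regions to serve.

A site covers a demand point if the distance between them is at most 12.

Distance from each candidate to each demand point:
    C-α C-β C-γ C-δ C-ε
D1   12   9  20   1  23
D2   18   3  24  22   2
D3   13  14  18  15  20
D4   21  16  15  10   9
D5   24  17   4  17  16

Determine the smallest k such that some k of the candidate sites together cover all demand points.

3

Coverage sets (demand points within 12 of each site):
  D1: {C-α, C-β, C-δ}
  D2: {C-β, C-ε}
  D3: {}
  D4: {C-δ, C-ε}
  D5: {C-γ}
No 2 sites suffice: every size-2 union leaves at least one demand point uncovered.
But {D1, D2, D5} covers everything, so the minimum is 3.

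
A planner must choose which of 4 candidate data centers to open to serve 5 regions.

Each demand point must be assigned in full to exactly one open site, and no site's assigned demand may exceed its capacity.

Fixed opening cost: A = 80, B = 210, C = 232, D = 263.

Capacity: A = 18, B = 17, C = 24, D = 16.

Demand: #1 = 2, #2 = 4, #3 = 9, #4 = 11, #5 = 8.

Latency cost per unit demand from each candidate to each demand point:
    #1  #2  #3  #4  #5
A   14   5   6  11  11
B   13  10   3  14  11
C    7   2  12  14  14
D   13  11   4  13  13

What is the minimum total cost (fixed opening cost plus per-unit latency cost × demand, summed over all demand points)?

574

Open {A, B}; cheapest assignment that respects the capacities:
  A (cap 18, load 17): #1, #2, #4 — cost 2×14 + 4×5 + 11×11 = 169
  B (cap 17, load 17): #3, #5 — cost 9×3 + 8×11 = 115
  Shipping 284, fixed 290 → total 574.
  Any other capacity-feasible assignment to {A, B} ships for at least 284.
Compare {A, C}: its best feasible assignment gives total 630.
Compare {B, C}: its best feasible assignment gives total 733.
Every other set of open sites that can feasibly serve all demand totals ≥ 630 even under its best assignment. Minimum: 574.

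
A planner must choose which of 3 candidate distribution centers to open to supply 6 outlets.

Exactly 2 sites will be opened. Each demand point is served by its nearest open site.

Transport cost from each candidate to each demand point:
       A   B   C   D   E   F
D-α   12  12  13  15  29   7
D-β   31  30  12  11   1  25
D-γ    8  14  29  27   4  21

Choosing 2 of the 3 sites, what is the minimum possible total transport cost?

55

Open {D-α, D-β}.
  A→D-α 12, B→D-α 12, C→D-β 12, D→D-β 11, E→D-β 1, F→D-α 7  ⇒ total 55.
Compare {D-α, D-γ}: total 59.
Compare {D-β, D-γ}: total 67.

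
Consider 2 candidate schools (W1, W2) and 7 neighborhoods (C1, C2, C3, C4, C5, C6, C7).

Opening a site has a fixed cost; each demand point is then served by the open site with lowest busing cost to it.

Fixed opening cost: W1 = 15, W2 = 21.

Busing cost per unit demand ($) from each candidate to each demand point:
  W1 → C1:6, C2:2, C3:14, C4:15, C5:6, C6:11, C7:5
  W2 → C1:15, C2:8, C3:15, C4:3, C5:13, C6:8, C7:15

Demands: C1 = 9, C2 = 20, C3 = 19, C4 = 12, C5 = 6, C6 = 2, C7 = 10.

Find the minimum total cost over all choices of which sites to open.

534

Open {W1, W2}: assign each demand point to its cheapest open site.
  C1→W1 9×6=54, C2→W1 20×2=40, C3→W1 19×14=266, C4→W2 12×3=36, C5→W1 6×6=36, C6→W2 2×8=16, C7→W1 10×5=50
  busing cost 498, fixed 36 → total 534.
Compare {W1}: busing cost 648 + fixed 15 = 663.
Compare {W2}: busing cost 860 + fixed 21 = 881.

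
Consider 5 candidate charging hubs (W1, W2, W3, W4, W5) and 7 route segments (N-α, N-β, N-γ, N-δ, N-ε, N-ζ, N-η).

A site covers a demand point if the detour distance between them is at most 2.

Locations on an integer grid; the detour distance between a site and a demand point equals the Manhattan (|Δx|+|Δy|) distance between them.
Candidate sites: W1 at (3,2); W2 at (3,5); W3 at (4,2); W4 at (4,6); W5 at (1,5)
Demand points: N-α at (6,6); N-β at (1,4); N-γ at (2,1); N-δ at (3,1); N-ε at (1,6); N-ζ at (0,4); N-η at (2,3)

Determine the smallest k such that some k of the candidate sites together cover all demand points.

3

Coverage sets (demand points within 2 of each site):
  W1: {N-γ, N-δ, N-η}
  W2: {}
  W3: {N-δ}
  W4: {N-α}
  W5: {N-β, N-ε, N-ζ}
No 2 sites suffice: every size-2 union leaves at least one demand point uncovered.
But {W1, W4, W5} covers everything, so the minimum is 3.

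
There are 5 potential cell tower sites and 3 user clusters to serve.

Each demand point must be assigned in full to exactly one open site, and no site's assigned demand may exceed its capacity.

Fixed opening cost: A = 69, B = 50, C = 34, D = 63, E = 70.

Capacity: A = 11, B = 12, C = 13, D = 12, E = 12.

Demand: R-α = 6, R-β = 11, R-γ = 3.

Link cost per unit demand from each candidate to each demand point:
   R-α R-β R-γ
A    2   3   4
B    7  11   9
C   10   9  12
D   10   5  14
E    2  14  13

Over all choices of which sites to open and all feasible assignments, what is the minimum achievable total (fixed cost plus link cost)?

211

Open {A, D}; cheapest assignment that respects the capacities:
  A (cap 11, load 9): R-α, R-γ — cost 6×2 + 3×4 = 24
  D (cap 12, load 11): R-β — cost 11×5 = 55
  Shipping 79, fixed 132 → total 211.
  Any other capacity-feasible assignment to {A, D} ships for at least 79.
Compare {A, B}: its best feasible assignment gives total 221.
Compare {A, E}: its best feasible assignment gives total 223.
Every other set of open sites that can feasibly serve all demand totals ≥ 221 even under its best assignment. Minimum: 211.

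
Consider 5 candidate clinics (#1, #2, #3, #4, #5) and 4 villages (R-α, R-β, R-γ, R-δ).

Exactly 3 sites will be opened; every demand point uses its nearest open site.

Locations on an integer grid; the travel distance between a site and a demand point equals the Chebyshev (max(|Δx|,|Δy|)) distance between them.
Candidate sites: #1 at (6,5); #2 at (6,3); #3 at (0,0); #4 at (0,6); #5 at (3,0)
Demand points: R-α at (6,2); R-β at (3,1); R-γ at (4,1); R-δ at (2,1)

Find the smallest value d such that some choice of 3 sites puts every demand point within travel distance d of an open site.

Open {#1, #2, #5}.
  Farthest demand point is R-α at travel distance 1 (to #2); all others are ≤ 1.
With {#2, #3, #5} the worst case is 1.
With {#2, #4, #5} the worst case is 1.
No size-3 selection achieves below 1.

1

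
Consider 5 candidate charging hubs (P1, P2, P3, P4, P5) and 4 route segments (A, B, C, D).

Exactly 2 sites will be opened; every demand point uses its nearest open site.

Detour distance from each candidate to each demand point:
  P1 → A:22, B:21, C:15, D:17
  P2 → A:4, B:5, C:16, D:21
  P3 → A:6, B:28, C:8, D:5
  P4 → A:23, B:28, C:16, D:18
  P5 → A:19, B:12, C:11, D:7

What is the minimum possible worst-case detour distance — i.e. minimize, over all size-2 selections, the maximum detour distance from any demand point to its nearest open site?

Open {P2, P3}.
  Farthest demand point is C at detour distance 8 (to P3); all others are ≤ 8.
With {P2, P5} the worst case is 11.
With {P3, P5} the worst case is 12.
No size-2 selection achieves below 8.

8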